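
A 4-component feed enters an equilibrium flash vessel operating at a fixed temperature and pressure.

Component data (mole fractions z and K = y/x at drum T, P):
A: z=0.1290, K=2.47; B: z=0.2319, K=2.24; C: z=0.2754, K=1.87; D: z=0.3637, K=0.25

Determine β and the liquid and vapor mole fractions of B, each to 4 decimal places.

Iterate (Newton) starting at β = 0.5:
  β = 0.5000: g = 0.01733, g' = -0.8534 → β = 0.5203
  β = 0.5203: g = -0.00017, g' = -0.8702 → β = 0.5201
Converged at β = 0.5201.
Compositions from xᵢ = zᵢ/(1+β(Kᵢ−1)), yᵢ = Kᵢxᵢ:
  A: x = 0.0731, y = 0.1806
  B: x = 0.1410, y = 0.3158
  C: x = 0.1896, y = 0.3546
  D: x = 0.5963, y = 0.1491

β = 0.5201, x_B = 0.1410, y_B = 0.3158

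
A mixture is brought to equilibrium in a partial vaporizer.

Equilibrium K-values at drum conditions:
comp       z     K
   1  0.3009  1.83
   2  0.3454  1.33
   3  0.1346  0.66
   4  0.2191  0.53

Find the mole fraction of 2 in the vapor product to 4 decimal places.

y_2 = 0.3589

Rachford–Rice: g(V/F) = Σ zᵢ(Kᵢ−1)/(1+V/F(Kᵢ−1)) = 0.
g(0) = ΣzᵢKᵢ − 1 = 0.2150 and g(1) = 1 − Σzᵢ/Kᵢ = -0.0415, so a root lies in (0, 1).
Iterate (Newton) starting at V/F = 0.5:
  V/F = 0.5000: g = 0.08459, g' = -0.2365 → V/F = 0.8576
  V/F = 0.8576: g = -0.00238, g' = -0.2604 → V/F = 0.8485
Converged at V/F = 0.8485.
Compositions from xᵢ = zᵢ/(1+V/F(Kᵢ−1)), yᵢ = Kᵢxᵢ:
  1: x = 0.1766, y = 0.3231
  2: x = 0.2698, y = 0.3589
  3: x = 0.1892, y = 0.1249
  4: x = 0.3644, y = 0.1931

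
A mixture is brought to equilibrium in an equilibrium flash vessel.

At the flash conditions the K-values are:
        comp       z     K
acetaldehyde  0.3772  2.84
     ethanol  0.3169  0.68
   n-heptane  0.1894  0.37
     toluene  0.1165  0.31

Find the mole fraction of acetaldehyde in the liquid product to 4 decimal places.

Material balance + equilibrium reduce to Σ zᵢ(Kᵢ−1)/(1+V/F(Kᵢ−1)) = 0.
Check two-phase: ΣzᵢKᵢ = 1.3929 > 1 and Σzᵢ/Kᵢ = 1.4865 > 1, so g(0) = 0.3929 > 0 and g(1) = -0.4865 < 0.
Newton–Raphson from V/F = 0.36:
  V/F = 0.3600: g = 0.04161, g' = -0.7275 → V/F = 0.4172
  V/F = 0.4172: g = 0.00086, g' = -0.6996 → V/F = 0.4184
Converged at V/F = 0.4184.
Compositions from xᵢ = zᵢ/(1+V/F(Kᵢ−1)), yᵢ = Kᵢxᵢ:
  acetaldehyde: x = 0.2131, y = 0.6053
  ethanol: x = 0.3659, y = 0.2488
  n-heptane: x = 0.2572, y = 0.0952
  toluene: x = 0.1638, y = 0.0508

x_acetaldehyde = 0.2131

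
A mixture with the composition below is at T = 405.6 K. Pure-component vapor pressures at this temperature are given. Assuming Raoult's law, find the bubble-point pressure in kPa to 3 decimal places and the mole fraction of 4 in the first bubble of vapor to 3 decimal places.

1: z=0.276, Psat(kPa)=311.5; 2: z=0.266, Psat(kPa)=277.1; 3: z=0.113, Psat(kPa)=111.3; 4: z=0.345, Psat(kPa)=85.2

At the bubble point ψ → 0, so ΣzᵢKᵢ = 1 with Kᵢ = Pᵢˢᵃᵗ/P ⇒ P = ΣzᵢPᵢˢᵃᵗ.
P = 0.276·311.5 + 0.266·277.1 + 0.113·111.3 + 0.345·85.2 = 201.654 kPa
yᵢ = zᵢPᵢˢᵃᵗ/P ⇒ y_4 = 0.345·85.2/201.654 = 0.146

Pbub = 201.654 kPa, y_4 = 0.146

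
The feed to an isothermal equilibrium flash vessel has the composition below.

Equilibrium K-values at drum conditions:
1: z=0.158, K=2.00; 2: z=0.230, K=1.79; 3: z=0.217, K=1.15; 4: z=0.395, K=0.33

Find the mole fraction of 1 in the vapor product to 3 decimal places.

y_1 = 0.257

Rachford–Rice: g(ψ) = Σ zᵢ(Kᵢ−1)/(1+ψ(Kᵢ−1)) = 0.
g(0) = ΣzᵢKᵢ − 1 = 0.108 and g(1) = 1 − Σzᵢ/Kᵢ = -0.593, so a root lies in (0, 1).
Newton–Raphson from ψ = 0.5:
  ψ = 0.500: g = -0.1321, g' = -0.549 → ψ = 0.259
  ψ = 0.259: g = -0.0128, g' = -0.463 → ψ = 0.232
Converged at ψ = 0.232.
Compositions from xᵢ = zᵢ/(1+ψ(Kᵢ−1)), yᵢ = Kᵢxᵢ:
  1: x = 0.128, y = 0.257
  2: x = 0.194, y = 0.348
  3: x = 0.210, y = 0.241
  4: x = 0.468, y = 0.154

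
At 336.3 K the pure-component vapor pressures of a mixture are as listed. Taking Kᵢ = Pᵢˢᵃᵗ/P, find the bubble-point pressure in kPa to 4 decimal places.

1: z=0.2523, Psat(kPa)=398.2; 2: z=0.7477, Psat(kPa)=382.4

Pbub = 386.3863 kPa

At the bubble point ψ → 0, so ΣzᵢKᵢ = 1 with Kᵢ = Pᵢˢᵃᵗ/P ⇒ P = ΣzᵢPᵢˢᵃᵗ.
P = 0.2523·398.2 + 0.7477·382.4 = 386.3863 kPa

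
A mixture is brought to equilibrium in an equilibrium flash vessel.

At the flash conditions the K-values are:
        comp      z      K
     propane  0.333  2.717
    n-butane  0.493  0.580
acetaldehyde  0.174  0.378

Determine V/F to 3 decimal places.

Rachford–Rice: g(V/F) = Σ zᵢ(Kᵢ−1)/(1+V/F(Kᵢ−1)) = 0.
Feasibility: ΣzᵢKᵢ = 1.256, Σzᵢ/Kᵢ = 1.433 — both > 1, two phases present.
Newton iteration, V/F⁰ = 0.55:
  V/F = 0.550: g = -0.1397, g' = -0.562 → V/F = 0.302
  V/F = 0.302: g = 0.0064, g' = -0.642 → V/F = 0.312
Converged at V/F = 0.312.

V/F = 0.312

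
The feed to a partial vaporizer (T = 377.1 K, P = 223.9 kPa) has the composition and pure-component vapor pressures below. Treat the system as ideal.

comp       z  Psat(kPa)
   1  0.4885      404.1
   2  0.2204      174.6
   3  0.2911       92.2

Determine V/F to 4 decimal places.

Raoult's law: Kᵢ = Pᵢˢᵃᵗ/P = Pᵢˢᵃᵗ/223.9.
  K_1 = 404.1/223.9 = 1.804824, K_2 = 174.6/223.9 = 0.779812, K_3 = 92.2/223.9 = 0.411791
Rachford–Rice: g(V/F) = Σ zᵢ(Kᵢ−1)/(1+V/F(Kᵢ−1)) = 0.
Feasibility: ΣzᵢKᵢ = 1.1734, Σzᵢ/Kᵢ = 1.2602 — both > 1, two phases present.
Newton iteration, V/F⁰ = 0.63:
  V/F = 0.6300: g = -0.06750, g' = -0.4079 → V/F = 0.4645
  V/F = 0.4645: g = -0.00350, g' = -0.3716 → V/F = 0.4551
Converged at V/F = 0.4551.

V/F = 0.4551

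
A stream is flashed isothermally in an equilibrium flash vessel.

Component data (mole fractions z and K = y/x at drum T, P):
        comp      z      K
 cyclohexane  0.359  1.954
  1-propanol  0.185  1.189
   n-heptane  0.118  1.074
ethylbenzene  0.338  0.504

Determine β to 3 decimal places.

Rachford–Rice: g(β) = Σ zᵢ(Kᵢ−1)/(1+β(Kᵢ−1)) = 0.
Feasibility: ΣzᵢKᵢ = 1.219, Σzᵢ/Kᵢ = 1.120 — both > 1, two phases present.
Newton–Raphson from β = 0.5:
  β = 0.500: g = 0.0493, g' = -0.303 → β = 0.663
  β = 0.663: g = -0.0005, g' = -0.313 → β = 0.661
Converged at β = 0.661.

β = 0.661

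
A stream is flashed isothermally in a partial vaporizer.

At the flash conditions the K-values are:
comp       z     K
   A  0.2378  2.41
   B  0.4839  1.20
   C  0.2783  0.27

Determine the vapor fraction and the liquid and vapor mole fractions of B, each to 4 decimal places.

Let ψ = V/F and solve Σ zᵢ(Kᵢ−1)/(1+ψ(Kᵢ−1)) = 0.
g(0) = ΣzᵢKᵢ − 1 = 0.2289 and g(1) = 1 − Σzᵢ/Kᵢ = -0.5327, so a root lies in (0, 1).
Newton iteration, ψ⁰ = 0.5:
  ψ = 0.5000: g = -0.03530, g' = -0.5464 → ψ = 0.4354
  ψ = 0.4354: g = -0.00104, g' = -0.5166 → ψ = 0.4334
Converged at ψ = 0.4334.
Compositions from xᵢ = zᵢ/(1+ψ(Kᵢ−1)), yᵢ = Kᵢxᵢ:
  A: x = 0.1476, y = 0.3557
  B: x = 0.4453, y = 0.5344
  C: x = 0.4071, y = 0.1099

ψ = 0.4334, x_B = 0.4453, y_B = 0.5344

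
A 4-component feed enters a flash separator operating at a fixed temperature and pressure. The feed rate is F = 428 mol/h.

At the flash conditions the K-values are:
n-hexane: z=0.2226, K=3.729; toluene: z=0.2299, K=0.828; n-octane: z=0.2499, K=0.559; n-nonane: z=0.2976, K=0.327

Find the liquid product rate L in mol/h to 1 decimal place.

Newton iteration, ψ⁰ = 0.37:
  ψ = 0.3700: g = -0.13835, g' = -0.7266 → ψ = 0.1796
  ψ = 0.1796: g = 0.01937, g' = -0.9856 → ψ = 0.1992
  ψ = 0.1992: g = 0.00045, g' = -0.9411 → ψ = 0.1997
Converged at ψ = 0.1997.
Then V = ψ·F = 0.1997·428 = 85.5 mol/h and L = F − V = 342.5 mol/h.

L = 342.5 mol/h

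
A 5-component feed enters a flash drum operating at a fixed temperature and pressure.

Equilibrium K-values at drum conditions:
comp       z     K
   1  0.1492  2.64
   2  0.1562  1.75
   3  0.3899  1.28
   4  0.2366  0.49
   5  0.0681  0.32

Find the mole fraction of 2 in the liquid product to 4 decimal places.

Rachford–Rice: g(β) = Σ zᵢ(Kᵢ−1)/(1+β(Kᵢ−1)) = 0.
Feasibility: ΣzᵢKᵢ = 1.3040, Σzᵢ/Kᵢ = 1.1461 — both > 1, two phases present.
Newton–Raphson from β = 0.5:
  β = 0.5000: g = 0.08328, g' = -0.3743 → β = 0.7225
  β = 0.7225: g = -0.00332, g' = -0.4181 → β = 0.7145
Converged at β = 0.7145.
Compositions from xᵢ = zᵢ/(1+β(Kᵢ−1)), yᵢ = Kᵢxᵢ:
  1: x = 0.0687, y = 0.1814
  2: x = 0.1017, y = 0.1780
  3: x = 0.3249, y = 0.4159
  4: x = 0.3722, y = 0.1824
  5: x = 0.1325, y = 0.0424

x_2 = 0.1017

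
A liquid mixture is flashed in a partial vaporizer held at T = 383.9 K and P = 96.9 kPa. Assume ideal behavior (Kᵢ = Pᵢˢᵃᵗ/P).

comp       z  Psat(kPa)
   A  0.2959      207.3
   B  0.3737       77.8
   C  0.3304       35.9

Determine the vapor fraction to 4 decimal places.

ψ = 0.1117

Raoult's law: Kᵢ = Pᵢˢᵃᵗ/P = Pᵢˢᵃᵗ/96.9.
  K_A = 207.3/96.9 = 2.139319, K_B = 77.8/96.9 = 0.802890, K_C = 35.9/96.9 = 0.370485
Newton–Raphson from ψ = 0.47:
  ψ = 0.4700: g = -0.15701, g' = -0.4446 → ψ = 0.1169
  ψ = 0.1169: g = -0.00240, g' = -0.4669 → ψ = 0.1117
Converged at ψ = 0.1117.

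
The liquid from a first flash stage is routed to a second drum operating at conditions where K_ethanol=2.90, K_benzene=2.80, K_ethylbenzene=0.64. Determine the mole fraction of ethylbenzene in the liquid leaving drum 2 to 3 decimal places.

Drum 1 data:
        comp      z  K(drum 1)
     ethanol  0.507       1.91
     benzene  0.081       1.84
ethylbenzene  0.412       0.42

x_ethylbenzene (drum 2) = 0.840

Drum 1:
Material balance + equilibrium reduce to Σ zᵢ(Kᵢ−1)/(1+ψ₁(Kᵢ−1)) = 0.
Feasibility: ΣzᵢKᵢ = 1.290, Σzᵢ/Kᵢ = 1.290 — both > 1, two phases present.
Iterate (Newton) starting at ψ₁ = 0.7:
  ψ₁ = 0.700: g = -0.0776, g' = -0.572 → ψ₁ = 0.564
  ψ₁ = 0.564: g = -0.0043, g' = -0.516 → ψ₁ = 0.556
Converged at ψ₁ = 0.556.
Drum-1 compositions:
  ethanol: x = 0.337, y = 0.643
  benzene: x = 0.055, y = 0.102
  ethylbenzene: x = 0.608, y = 0.255
Drum-2 feed = drum-1 liquid: z₂ = (0.3366, 0.0552, 0.6081).
Drum 2:
Let ψ₂ = V/F and solve Σ zᵢ(Kᵢ−1)/(1+ψ₂(Kᵢ−1)) = 0.
Feasibility: ΣzᵢKᵢ = 1.520, Σzᵢ/Kᵢ = 1.086 — both > 1, two phases present.
Newton iteration, ψ₂⁰ = 0.44:
  ψ₂ = 0.440: g = 0.1437, g' = -0.528 → ψ₂ = 0.712
  ψ₂ = 0.712: g = 0.0209, g' = -0.396 → ψ₂ = 0.765
  ψ₂ = 0.765: g = 0.0003, g' = -0.384 → ψ₂ = 0.766
Converged at ψ₂ = 0.766.
  ethanol: x = 0.137, y = 0.398
  benzene: x = 0.023, y = 0.065
  ethylbenzene: x = 0.840, y = 0.537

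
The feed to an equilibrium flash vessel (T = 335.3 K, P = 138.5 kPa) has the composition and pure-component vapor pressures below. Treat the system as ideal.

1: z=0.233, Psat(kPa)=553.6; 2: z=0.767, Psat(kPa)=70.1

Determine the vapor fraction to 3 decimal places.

Raoult's law: Kᵢ = Pᵢˢᵃᵗ/P = Pᵢˢᵃᵗ/138.5.
  K_1 = 553.6/138.5 = 3.99711, K_2 = 70.1/138.5 = 0.50614
Rachford–Rice: g(ψ) = Σ zᵢ(Kᵢ−1)/(1+ψ(Kᵢ−1)) = 0.
g(0) = ΣzᵢKᵢ − 1 = 0.320 and g(1) = 1 − Σzᵢ/Kᵢ = -0.574, so a root lies in (0, 1).
Binary case is linear: z₁(K₁−1)(1+ψ(K₂−1)) + z₂(K₂−1)(1+ψ(K₁−1)) = 0
⇒ ψ = [z₁(K₁−1)+z₂(K₂−1)] / [−(K₁−1)(K₂−1)] = 0.3195/1.4802 = 0.216

ψ = 0.216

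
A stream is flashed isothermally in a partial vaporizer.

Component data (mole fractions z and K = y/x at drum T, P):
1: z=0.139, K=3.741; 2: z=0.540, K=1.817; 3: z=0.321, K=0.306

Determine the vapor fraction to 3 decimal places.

Material balance + equilibrium reduce to Σ zᵢ(Kᵢ−1)/(1+ψ(Kᵢ−1)) = 0.
Check two-phase: ΣzᵢKᵢ = 1.599 > 1 and Σzᵢ/Kᵢ = 1.383 > 1, so g(0) = 0.599 > 0 and g(1) = -0.383 < 0.
Newton–Raphson from ψ = 0.5:
  ψ = 0.500: g = 0.1328, g' = -0.730 → ψ = 0.682
  ψ = 0.682: g = -0.0068, g' = -0.833 → ψ = 0.674
Converged at ψ = 0.674.

ψ = 0.674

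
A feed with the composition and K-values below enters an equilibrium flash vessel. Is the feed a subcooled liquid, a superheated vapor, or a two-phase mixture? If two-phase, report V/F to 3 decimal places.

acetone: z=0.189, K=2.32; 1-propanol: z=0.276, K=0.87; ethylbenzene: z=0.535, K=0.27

subcooled liquid

ΣzᵢKᵢ = 0.823; Σzᵢ/Kᵢ = 2.380.
Since ΣzᵢKᵢ < 1 the mixture is below its bubble point — single liquid phase.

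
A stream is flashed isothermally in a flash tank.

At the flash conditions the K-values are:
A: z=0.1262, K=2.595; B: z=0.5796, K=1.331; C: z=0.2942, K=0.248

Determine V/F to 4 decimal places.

V/F = 0.3517

Material balance + equilibrium reduce to Σ zᵢ(Kᵢ−1)/(1+V/F(Kᵢ−1)) = 0.
Feasibility: ΣzᵢKᵢ = 1.1719, Σzᵢ/Kᵢ = 1.6704 — both > 1, two phases present.
Iterate (Newton) starting at V/F = 0.44:
  V/F = 0.4400: g = -0.04490, g' = -0.5308 → V/F = 0.3554
  V/F = 0.3554: g = -0.00182, g' = -0.4915 → V/F = 0.3517
Converged at V/F = 0.3517.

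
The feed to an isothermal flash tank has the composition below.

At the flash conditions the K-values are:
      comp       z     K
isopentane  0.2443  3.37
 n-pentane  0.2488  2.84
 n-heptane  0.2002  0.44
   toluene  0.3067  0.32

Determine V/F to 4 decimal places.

V/F = 0.5330

Material balance + equilibrium reduce to Σ zᵢ(Kᵢ−1)/(1+V/F(Kᵢ−1)) = 0.
Feasibility: ΣzᵢKᵢ = 1.7161, Σzᵢ/Kᵢ = 1.5735 — both > 1, two phases present.
Newton–Raphson from V/F = 0.5:
  V/F = 0.5000: g = 0.03171, g' = -0.9626 → V/F = 0.5329
  V/F = 0.5329: g = 0.00008, g' = -0.9591 → V/F = 0.5330
Converged at V/F = 0.5330.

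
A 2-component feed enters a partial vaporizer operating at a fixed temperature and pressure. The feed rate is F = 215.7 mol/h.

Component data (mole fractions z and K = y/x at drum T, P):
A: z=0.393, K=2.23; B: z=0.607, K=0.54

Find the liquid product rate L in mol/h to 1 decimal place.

L = 137.9 mol/h

Material balance + equilibrium reduce to Σ zᵢ(Kᵢ−1)/(1+V/F(Kᵢ−1)) = 0.
Feasibility: ΣzᵢKᵢ = 1.204, Σzᵢ/Kᵢ = 1.300 — both > 1, two phases present.
Binary case is linear: z₁(K₁−1)(1+V/F(K₂−1)) + z₂(K₂−1)(1+V/F(K₁−1)) = 0
⇒ V/F = [z₁(K₁−1)+z₂(K₂−1)] / [−(K₁−1)(K₂−1)] = 0.2042/0.5658 = 0.361
Then V = V/F·F = 0.3609·215.7 = 77.8 mol/h and L = F − V = 137.9 mol/h.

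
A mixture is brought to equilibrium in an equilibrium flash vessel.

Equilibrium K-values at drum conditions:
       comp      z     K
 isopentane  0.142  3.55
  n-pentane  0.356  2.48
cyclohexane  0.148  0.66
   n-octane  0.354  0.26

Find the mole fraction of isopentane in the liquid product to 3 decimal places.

Newton–Raphson from β = 0.5:
  β = 0.500: g = -0.0145, g' = -0.949 → β = 0.485
Converged at β = 0.485.
Compositions from xᵢ = zᵢ/(1+β(Kᵢ−1)), yᵢ = Kᵢxᵢ:
  isopentane: x = 0.064, y = 0.225
  n-pentane: x = 0.207, y = 0.514
  cyclohexane: x = 0.177, y = 0.117
  n-octane: x = 0.552, y = 0.144

x_isopentane = 0.064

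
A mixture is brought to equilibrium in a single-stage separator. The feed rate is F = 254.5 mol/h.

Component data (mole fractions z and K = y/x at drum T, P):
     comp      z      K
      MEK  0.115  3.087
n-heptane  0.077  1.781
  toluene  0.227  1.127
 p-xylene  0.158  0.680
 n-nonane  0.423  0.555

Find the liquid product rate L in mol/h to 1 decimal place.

Rachford–Rice: g(ψ) = Σ zᵢ(Kᵢ−1)/(1+ψ(Kᵢ−1)) = 0.
Check two-phase: ΣzᵢKᵢ = 1.090 > 1 and Σzᵢ/Kᵢ = 1.276 > 1, so g(0) = 0.090 > 0 and g(1) = -0.276 < 0.
Newton iteration, ψ⁰ = 0.5:
  ψ = 0.500: g = -0.1145, g' = -0.309 → ψ = 0.129
  ψ = 0.129: g = 0.0194, g' = -0.465 → ψ = 0.171
  ψ = 0.171: g = 0.0008, g' = -0.428 → ψ = 0.173
Converged at ψ = 0.173.
Then V = ψ·F = 0.1732·254.5 = 44.1 mol/h and L = F − V = 210.4 mol/h.

L = 210.4 mol/h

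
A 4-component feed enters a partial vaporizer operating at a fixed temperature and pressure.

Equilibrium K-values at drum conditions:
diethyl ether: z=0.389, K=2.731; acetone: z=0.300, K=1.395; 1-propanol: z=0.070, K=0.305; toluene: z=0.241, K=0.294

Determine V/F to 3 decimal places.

V/F = 0.660

Newton iteration, V/F⁰ = 0.5:
  V/F = 0.500: g = 0.1224, g' = -0.734 → V/F = 0.667
  V/F = 0.667: g = -0.0057, g' = -0.827 → V/F = 0.660
Converged at V/F = 0.660.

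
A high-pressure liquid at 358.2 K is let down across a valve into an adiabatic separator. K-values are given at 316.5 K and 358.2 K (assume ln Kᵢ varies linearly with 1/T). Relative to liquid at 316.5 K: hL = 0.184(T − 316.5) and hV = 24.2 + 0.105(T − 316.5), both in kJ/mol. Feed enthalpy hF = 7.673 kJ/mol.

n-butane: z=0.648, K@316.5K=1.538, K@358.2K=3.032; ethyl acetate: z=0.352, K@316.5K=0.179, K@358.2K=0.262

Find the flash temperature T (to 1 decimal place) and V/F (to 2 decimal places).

Adiabatic flash: solve Rachford–Rice at each trial T, then check hF = ψ·hV(T) + (1−ψ)·hL(T).
  T = 316.5 K: K = (1.538, 0.179), RR gives ψ = 0.135, H_out = 3.267 kJ/mol
  T = 358.2 K: K = (3.032, 0.262), RR gives ψ = 0.705, H_out = 22.408 kJ/mol
  T = 337.4 K: K = (2.207, 0.219), RR gives ψ = 0.538, H_out = 15.984 kJ/mol
  T = 326.9 K: K = (1.851, 0.199), RR gives ψ = 0.395, H_out = 11.153 kJ/mol
  T = 321.7 K: K = (1.690, 0.189), RR gives ψ = 0.289, H_out = 7.822 kJ/mol
  T = 319.1 K: K = (1.613, 0.184), RR gives ψ = 0.220, H_out = 5.747 kJ/mol
  T = 320.4 K: K = (1.651, 0.186), RR gives ψ = 0.256, H_out = 6.827 kJ/mol
Linear interpolation between T = 320.4 (H_out = 6.827) and T = 321.7 (H_out = 7.822) on hF = 7.673 gives T ≈ 321.5 K, at which ψ = 0.28.

T = 321.5 K, V/F = 0.28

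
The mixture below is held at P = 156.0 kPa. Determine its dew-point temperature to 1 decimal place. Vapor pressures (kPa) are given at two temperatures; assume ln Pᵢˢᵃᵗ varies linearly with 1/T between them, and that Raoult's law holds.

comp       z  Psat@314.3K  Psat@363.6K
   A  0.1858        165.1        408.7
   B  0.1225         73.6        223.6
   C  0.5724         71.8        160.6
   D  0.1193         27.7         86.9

T = 358.9 K

Dew-point temperature: Σzᵢ·P/Pᵢˢᵃᵗ(T) = 1. Interpolate ln Pᵢˢᵃᵗ = aᵢ + bᵢ/T.
  T = 314.3 K: ΣzᵢP/Pᵢˢᵃᵗ = 2.3507
  T = 363.6 K: ΣzᵢP/Pᵢˢᵃᵗ = 0.9266
  T = 339.0 K: ΣzᵢP/Pᵢˢᵃᵗ = 1.4211
  T = 351.3 K: ΣzᵢP/Pᵢˢᵃᵗ = 1.1382
  T = 357.5 K: ΣzᵢP/Pᵢˢᵃᵗ = 1.0241
  T = 360.6 K: ΣzᵢP/Pᵢˢᵃᵗ = 0.9729
  T = 359.1 K: ΣzᵢP/Pᵢˢᵃᵗ = 0.9972
Interpolating between 357.5 K and 359.1 K gives T ≈ 358.9 K.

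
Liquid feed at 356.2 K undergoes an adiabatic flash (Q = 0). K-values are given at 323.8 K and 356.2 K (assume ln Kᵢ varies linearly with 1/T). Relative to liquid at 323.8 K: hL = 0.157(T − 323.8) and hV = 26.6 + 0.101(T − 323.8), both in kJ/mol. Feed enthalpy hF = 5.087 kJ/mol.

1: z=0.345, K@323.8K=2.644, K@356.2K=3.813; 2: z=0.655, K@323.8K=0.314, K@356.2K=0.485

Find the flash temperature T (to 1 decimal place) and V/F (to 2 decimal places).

Adiabatic flash: solve Rachford–Rice at each trial T, then check hF = ψ·hV(T) + (1−ψ)·hL(T).
  T = 323.8 K: K = (2.644, 0.314), RR gives ψ = 0.104, H_out = 2.780 kJ/mol
  T = 356.2 K: K = (3.813, 0.485), RR gives ψ = 0.437, H_out = 15.919 kJ/mol
  T = 340.0 K: K = (3.203, 0.394), RR gives ψ = 0.272, H_out = 9.539 kJ/mol
  T = 331.9 K: K = (2.917, 0.353), RR gives ψ = 0.191, H_out = 6.276 kJ/mol
  T = 327.9 K: K = (2.780, 0.333), RR gives ψ = 0.150, H_out = 4.589 kJ/mol
  T = 329.9 K: K = (2.848, 0.343), RR gives ψ = 0.171, H_out = 5.441 kJ/mol
Linear interpolation between T = 327.9 (H_out = 4.589) and T = 329.9 (H_out = 5.441) on hF = 5.087 gives T ≈ 329.1 K, at which ψ = 0.16.

T = 329.1 K, V/F = 0.16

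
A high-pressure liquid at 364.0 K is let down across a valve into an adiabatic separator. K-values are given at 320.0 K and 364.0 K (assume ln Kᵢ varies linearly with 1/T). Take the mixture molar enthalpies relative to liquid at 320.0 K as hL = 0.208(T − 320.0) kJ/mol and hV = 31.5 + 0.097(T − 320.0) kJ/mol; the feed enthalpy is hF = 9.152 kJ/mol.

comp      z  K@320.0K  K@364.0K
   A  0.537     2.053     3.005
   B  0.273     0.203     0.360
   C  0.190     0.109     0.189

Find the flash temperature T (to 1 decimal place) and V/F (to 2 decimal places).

Adiabatic flash: solve Rachford–Rice at each trial T, then check hF = ψ·hV(T) + (1−ψ)·hL(T).
  T = 320.0 K: K = (2.053, 0.203, 0.109), RR gives ψ = 0.203, H_out = 6.381 kJ/mol
  T = 364.0 K: K = (3.005, 0.360, 0.189), RR gives ψ = 0.519, H_out = 22.964 kJ/mol
  T = 342.0 K: K = (2.514, 0.275, 0.146), RR gives ψ = 0.383, H_out = 15.700 kJ/mol
  T = 331.0 K: K = (2.280, 0.238, 0.127), RR gives ψ = 0.302, H_out = 11.430 kJ/mol
  T = 325.5 K: K = (2.165, 0.220, 0.118), RR gives ψ = 0.255, H_out = 9.030 kJ/mol
  T = 328.2 K: K = (2.221, 0.229, 0.122), RR gives ψ = 0.279, H_out = 10.235 kJ/mol
  T = 326.9 K: K = (2.194, 0.224, 0.120), RR gives ψ = 0.268, H_out = 9.662 kJ/mol
Linear interpolation between T = 325.5 (H_out = 9.030) and T = 326.9 (H_out = 9.662) on hF = 9.152 gives T ≈ 325.8 K, at which ψ = 0.26.

T = 325.8 K, V/F = 0.26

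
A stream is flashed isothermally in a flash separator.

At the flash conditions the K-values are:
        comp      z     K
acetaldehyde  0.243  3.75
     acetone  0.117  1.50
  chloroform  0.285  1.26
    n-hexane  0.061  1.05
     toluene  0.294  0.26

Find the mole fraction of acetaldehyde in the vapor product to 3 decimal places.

Newton–Raphson from ψ = 0.5:
  ψ = 0.500: g = 0.0514, g' = -0.765 → ψ = 0.567
  ψ = 0.567: g = -0.0007, g' = -0.791 → ψ = 0.566
Converged at ψ = 0.566.
Compositions from xᵢ = zᵢ/(1+ψ(Kᵢ−1)), yᵢ = Kᵢxᵢ:
  acetaldehyde: x = 0.095, y = 0.356
  acetone: x = 0.091, y = 0.137
  chloroform: x = 0.248, y = 0.313
  n-hexane: x = 0.059, y = 0.062
  toluene: x = 0.506, y = 0.132

y_acetaldehyde = 0.356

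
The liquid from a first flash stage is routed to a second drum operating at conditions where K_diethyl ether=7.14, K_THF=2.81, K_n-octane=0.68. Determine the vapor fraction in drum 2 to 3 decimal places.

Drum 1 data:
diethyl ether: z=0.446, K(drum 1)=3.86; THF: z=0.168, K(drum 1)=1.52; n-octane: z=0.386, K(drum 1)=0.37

V/F (drum 2) = 0.592

Drum 1:
Material balance + equilibrium reduce to Σ zᵢ(Kᵢ−1)/(1+ψ₁(Kᵢ−1)) = 0.
Feasibility: ΣzᵢKᵢ = 2.120, Σzᵢ/Kᵢ = 1.269 — both > 1, two phases present.
Iterate (Newton) starting at ψ₁ = 0.5:
  ψ₁ = 0.500: g = 0.2392, g' = -0.973 → ψ₁ = 0.746
  ψ₁ = 0.746: g = 0.0113, g' = -0.940 → ψ₁ = 0.758
Converged at ψ₁ = 0.758.
Drum-1 compositions:
  diethyl ether: x = 0.141, y = 0.544
  THF: x = 0.121, y = 0.183
  n-octane: x = 0.739, y = 0.273
Drum-2 feed = drum-1 liquid: z₂ = (0.1408, 0.1205, 0.7387).
Drum 2:
Iterate (Newton) starting at ψ₂ = 0.3:
  ψ₂ = 0.300: g = 0.1841, g' = -0.916 → ψ₂ = 0.501
  ψ₂ = 0.501: g = 0.0450, g' = -0.535 → ψ₂ = 0.585
  ψ₂ = 0.585: g = 0.0034, g' = -0.459 → ψ₂ = 0.592
Converged at ψ₂ = 0.592.
  diethyl ether: x = 0.030, y = 0.217
  THF: x = 0.058, y = 0.163
  n-octane: x = 0.911, y = 0.620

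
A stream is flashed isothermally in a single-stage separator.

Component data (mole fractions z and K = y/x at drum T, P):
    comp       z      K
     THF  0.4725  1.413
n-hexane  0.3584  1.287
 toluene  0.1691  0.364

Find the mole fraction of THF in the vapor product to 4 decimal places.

Let ψ = V/F and solve Σ zᵢ(Kᵢ−1)/(1+ψ(Kᵢ−1)) = 0.
Feasibility: ΣzᵢKᵢ = 1.1905, Σzᵢ/Kᵢ = 1.0774 — both > 1, two phases present.
Newton–Raphson from ψ = 0.55:
  ψ = 0.5500: g = 0.08245, g' = -0.2373 → ψ = 0.8974
  ψ = 0.8974: g = -0.02638, g' = -0.4328 → ψ = 0.8365
  ψ = 0.8365: g = -0.00181, g' = -0.3760 → ψ = 0.8316
Converged at ψ = 0.8316.
Compositions from xᵢ = zᵢ/(1+ψ(Kᵢ−1)), yᵢ = Kᵢxᵢ:
  THF: x = 0.3517, y = 0.4970
  n-hexane: x = 0.2893, y = 0.3724
  toluene: x = 0.3590, y = 0.1307

y_THF = 0.4970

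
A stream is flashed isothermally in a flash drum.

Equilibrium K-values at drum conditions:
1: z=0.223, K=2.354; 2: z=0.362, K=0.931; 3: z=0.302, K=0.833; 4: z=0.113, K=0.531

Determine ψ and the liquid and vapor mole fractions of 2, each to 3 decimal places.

ψ = 0.659, x_2 = 0.379, y_2 = 0.353

Rachford–Rice: g(ψ) = Σ zᵢ(Kᵢ−1)/(1+ψ(Kᵢ−1)) = 0.
Feasibility: ΣzᵢKᵢ = 1.174, Σzᵢ/Kᵢ = 1.059 — both > 1, two phases present.
Iterate (Newton) starting at ψ = 0.5:
  ψ = 0.500: g = 0.0299, g' = -0.200 → ψ = 0.650
  ψ = 0.650: g = 0.0017, g' = -0.180 → ψ = 0.659
Converged at ψ = 0.659.
Compositions from xᵢ = zᵢ/(1+ψ(Kᵢ−1)), yᵢ = Kᵢxᵢ:
  1: x = 0.118, y = 0.277
  2: x = 0.379, y = 0.353
  3: x = 0.339, y = 0.283
  4: x = 0.164, y = 0.087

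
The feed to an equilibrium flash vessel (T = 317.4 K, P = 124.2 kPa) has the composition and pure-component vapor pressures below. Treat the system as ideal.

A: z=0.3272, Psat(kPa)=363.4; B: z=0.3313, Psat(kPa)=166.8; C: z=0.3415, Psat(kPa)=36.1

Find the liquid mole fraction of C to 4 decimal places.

Raoult's law: Kᵢ = Pᵢˢᵃᵗ/P = Pᵢˢᵃᵗ/124.2.
  K_A = 363.4/124.2 = 2.925926, K_B = 166.8/124.2 = 1.342995, K_C = 36.1/124.2 = 0.290660
Let ψ = V/F and solve Σ zᵢ(Kᵢ−1)/(1+ψ(Kᵢ−1)) = 0.
Feasibility: ΣzᵢKᵢ = 1.5016, Σzᵢ/Kᵢ = 1.5334 — both > 1, two phases present.
Iterate (Newton) starting at ψ = 0.5:
  ψ = 0.5000: g = 0.04265, g' = -0.7560 → ψ = 0.5564
  ψ = 0.5564: g = -0.00058, g' = -0.7792 → ψ = 0.5557
Converged at ψ = 0.5557.
Compositions from xᵢ = zᵢ/(1+ψ(Kᵢ−1)), yᵢ = Kᵢxᵢ:
  A: x = 0.1581, y = 0.4625
  B: x = 0.2783, y = 0.3737
  C: x = 0.5637, y = 0.1638

x_C = 0.5637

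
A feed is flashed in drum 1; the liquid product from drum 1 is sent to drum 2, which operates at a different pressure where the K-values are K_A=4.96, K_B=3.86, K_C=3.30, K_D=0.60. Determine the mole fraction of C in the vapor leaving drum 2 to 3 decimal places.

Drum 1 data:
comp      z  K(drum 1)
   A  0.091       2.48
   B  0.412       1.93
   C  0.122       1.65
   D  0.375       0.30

y_C (drum 2) = 0.102

Drum 1:
Material balance + equilibrium reduce to Σ zᵢ(Kᵢ−1)/(1+ψ₁(Kᵢ−1)) = 0.
g(0) = ΣzᵢKᵢ − 1 = 0.335 and g(1) = 1 − Σzᵢ/Kᵢ = -0.574, so a root lies in (0, 1).
Newton–Raphson from ψ₁ = 0.5:
  ψ₁ = 0.500: g = -0.0051, g' = -0.696 → ψ₁ = 0.493
Converged at ψ₁ = 0.493.
Drum-1 compositions:
  A: x = 0.053, y = 0.131
  B: x = 0.283, y = 0.545
  C: x = 0.092, y = 0.152
  D: x = 0.572, y = 0.172
Drum-2 feed = drum-1 liquid: z₂ = (0.0526, 0.2825, 0.0924, 0.5724).
Drum 2:
Let ψ₂ = V/F and solve Σ zᵢ(Kᵢ−1)/(1+ψ₂(Kᵢ−1)) = 0.
Check two-phase: ΣzᵢKᵢ = 2.000 > 1 and Σzᵢ/Kᵢ = 1.066 > 1, so g(0) = 1.000 > 0 and g(1) = -0.066 < 0.
Iterate (Newton) starting at ψ₂ = 0.5:
  ψ₂ = 0.500: g = 0.2151, g' = -0.733 → ψ₂ = 0.793
  ψ₂ = 0.793: g = 0.0373, g' = -0.522 → ψ₂ = 0.865
  ψ₂ = 0.865: g = 0.0008, g' = -0.503 → ψ₂ = 0.866
Converged at ψ₂ = 0.866.
  A: x = 0.012, y = 0.059
  B: x = 0.081, y = 0.314
  C: x = 0.031, y = 0.102
  D: x = 0.876, y = 0.526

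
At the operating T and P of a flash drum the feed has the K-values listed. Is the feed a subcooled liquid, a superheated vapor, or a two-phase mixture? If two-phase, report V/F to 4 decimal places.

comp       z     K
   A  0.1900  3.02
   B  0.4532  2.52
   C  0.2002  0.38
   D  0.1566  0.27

ΣzᵢKᵢ = 1.8342; Σzᵢ/Kᵢ = 1.3496.
Both exceed 1, so a two-phase solution exists.
Material balance + equilibrium reduce to Σ zᵢ(Kᵢ−1)/(1+ψ(Kᵢ−1)) = 0.
Newton–Raphson from ψ = 0.5:
  ψ = 0.5000: g = 0.22243, g' = -0.8985 → ψ = 0.7475
  ψ = 0.7475: g = -0.00762, g' = -1.0242 → ψ = 0.7401
Converged at ψ = 0.7401.

two-phase, V/F = 0.7401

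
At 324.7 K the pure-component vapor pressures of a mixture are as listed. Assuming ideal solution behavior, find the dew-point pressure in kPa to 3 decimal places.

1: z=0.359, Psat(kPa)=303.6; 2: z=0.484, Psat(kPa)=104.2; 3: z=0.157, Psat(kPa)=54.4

Pdew = 114.765 kPa

At the dew point ψ → 1, so Σzᵢ/Kᵢ = 1 with Kᵢ = Pᵢˢᵃᵗ/P ⇒ 1/P = Σzᵢ/Pᵢˢᵃᵗ.
1/P = 0.359/303.6 + 0.484/104.2 + 0.157/54.4 = 0.008713 ⇒ P = 114.765 kPa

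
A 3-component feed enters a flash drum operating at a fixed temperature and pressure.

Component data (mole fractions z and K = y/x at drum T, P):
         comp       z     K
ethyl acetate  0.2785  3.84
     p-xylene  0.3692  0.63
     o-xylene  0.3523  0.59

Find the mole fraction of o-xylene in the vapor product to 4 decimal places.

Newton iteration, V/F⁰ = 0.5:
  V/F = 0.5000: g = -0.02247, g' = -0.5534 → V/F = 0.4594
  V/F = 0.4594: g = 0.00065, g' = -0.5862 → V/F = 0.4605
Converged at V/F = 0.4605.
Compositions from xᵢ = zᵢ/(1+V/F(Kᵢ−1)), yᵢ = Kᵢxᵢ:
  ethyl acetate: x = 0.1207, y = 0.4634
  p-xylene: x = 0.4450, y = 0.2804
  o-xylene: x = 0.4343, y = 0.2562

y_o-xylene = 0.2562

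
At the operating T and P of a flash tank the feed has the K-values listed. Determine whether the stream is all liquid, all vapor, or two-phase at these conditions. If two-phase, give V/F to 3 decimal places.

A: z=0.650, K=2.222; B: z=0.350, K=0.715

ΣzᵢKᵢ = 1.695; Σzᵢ/Kᵢ = 0.782.
Since Σzᵢ/Kᵢ < 1 the mixture is above its dew point — single vapor phase.

all vapor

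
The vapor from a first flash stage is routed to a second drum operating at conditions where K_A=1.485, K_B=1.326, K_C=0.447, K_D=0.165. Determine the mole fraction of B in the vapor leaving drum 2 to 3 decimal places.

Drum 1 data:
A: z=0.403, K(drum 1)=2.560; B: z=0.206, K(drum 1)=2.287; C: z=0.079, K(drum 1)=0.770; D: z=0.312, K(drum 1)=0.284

Drum 1:
Rachford–Rice: g(ψ₁) = Σ zᵢ(Kᵢ−1)/(1+ψ₁(Kᵢ−1)) = 0.
Check two-phase: ΣzᵢKᵢ = 1.652 > 1 and Σzᵢ/Kᵢ = 1.449 > 1, so g(0) = 0.652 > 0 and g(1) = -0.449 < 0.
Newton–Raphson from ψ₁ = 0.54:
  ψ₁ = 0.540: g = 0.1127, g' = -0.838 → ψ₁ = 0.674
  ψ₁ = 0.674: g = -0.0052, g' = -0.935 → ψ₁ = 0.669
Converged at ψ₁ = 0.669.
Drum-1 compositions:
  A: x = 0.197, y = 0.505
  B: x = 0.111, y = 0.253
  C: x = 0.093, y = 0.072
  D: x = 0.599, y = 0.170
Drum-2 feed = drum-1 vapor: z₂ = (0.5049, 0.2532, 0.0719, 0.1700).
Drum 2:
Material balance + equilibrium reduce to Σ zᵢ(Kᵢ−1)/(1+ψ₂(Kᵢ−1)) = 0.
g(0) = ΣzᵢKᵢ − 1 = 0.146 and g(1) = 1 − Σzᵢ/Kᵢ = -0.722, so a root lies in (0, 1).
Newton iteration, ψ₂⁰ = 0.33:
  ψ₂ = 0.330: g = 0.0410, g' = -0.369 → ψ₂ = 0.441
  ψ₂ = 0.441: g = -0.0035, g' = -0.437 → ψ₂ = 0.433
Converged at ψ₂ = 0.433.
  A: x = 0.417, y = 0.620
  B: x = 0.222, y = 0.294
  C: x = 0.095, y = 0.042
  D: x = 0.266, y = 0.044

y_B (drum 2) = 0.294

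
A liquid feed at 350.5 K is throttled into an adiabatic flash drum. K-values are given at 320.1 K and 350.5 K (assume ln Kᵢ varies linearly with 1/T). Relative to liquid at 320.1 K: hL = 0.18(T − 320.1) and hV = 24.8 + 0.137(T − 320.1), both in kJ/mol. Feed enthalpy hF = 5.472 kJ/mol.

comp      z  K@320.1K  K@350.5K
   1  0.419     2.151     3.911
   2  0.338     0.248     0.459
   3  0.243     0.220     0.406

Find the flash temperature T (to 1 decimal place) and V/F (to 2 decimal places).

Adiabatic flash: solve Rachford–Rice at each trial T, then check hF = ψ·hV(T) + (1−ψ)·hL(T).
  T = 320.1 K: K = (2.151, 0.248, 0.220), RR gives ψ = 0.044, H_out = 1.088 kJ/mol
  T = 350.5 K: K = (3.911, 0.459, 0.406), RR gives ψ = 0.544, H_out = 18.245 kJ/mol
  T = 335.3 K: K = (2.940, 0.342, 0.303), RR gives ψ = 0.322, H_out = 10.507 kJ/mol
  T = 327.7 K: K = (2.524, 0.292, 0.259), RR gives ψ = 0.199, H_out = 6.248 kJ/mol
  T = 323.9 K: K = (2.332, 0.270, 0.239), RR gives ψ = 0.128, H_out = 3.828 kJ/mol
  T = 325.8 K: K = (2.427, 0.281, 0.249), RR gives ψ = 0.165, H_out = 5.071 kJ/mol
Linear interpolation between T = 325.8 (H_out = 5.071) and T = 327.7 (H_out = 6.248) on hF = 5.472 gives T ≈ 326.4 K, at which ψ = 0.18.

T = 326.4 K, V/F = 0.18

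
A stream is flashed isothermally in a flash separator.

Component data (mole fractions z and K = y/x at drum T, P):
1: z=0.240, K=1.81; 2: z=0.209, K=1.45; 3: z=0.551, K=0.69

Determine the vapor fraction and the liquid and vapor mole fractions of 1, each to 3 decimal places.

ψ = 0.572, x_1 = 0.164, y_1 = 0.297

Material balance + equilibrium reduce to Σ zᵢ(Kᵢ−1)/(1+ψ(Kᵢ−1)) = 0.
Check two-phase: ΣzᵢKᵢ = 1.118 > 1 and Σzᵢ/Kᵢ = 1.075 > 1, so g(0) = 0.118 > 0 and g(1) = -0.075 < 0.
Newton iteration, ψ⁰ = 0.67:
  ψ = 0.670: g = -0.0173, g' = -0.176 → ψ = 0.571
  ψ = 0.571: g = 0.0001, g' = -0.179 → ψ = 0.572
Converged at ψ = 0.572.
Compositions from xᵢ = zᵢ/(1+ψ(Kᵢ−1)), yᵢ = Kᵢxᵢ:
  1: x = 0.164, y = 0.297
  2: x = 0.166, y = 0.241
  3: x = 0.670, y = 0.462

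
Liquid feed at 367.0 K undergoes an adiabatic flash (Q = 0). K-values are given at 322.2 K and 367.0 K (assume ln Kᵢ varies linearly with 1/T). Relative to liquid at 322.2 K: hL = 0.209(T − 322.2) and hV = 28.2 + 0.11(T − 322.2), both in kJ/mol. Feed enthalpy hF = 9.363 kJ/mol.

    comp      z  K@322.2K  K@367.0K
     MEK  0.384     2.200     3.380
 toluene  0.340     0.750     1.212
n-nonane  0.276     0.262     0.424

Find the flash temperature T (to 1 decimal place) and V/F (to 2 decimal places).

Adiabatic flash: solve Rachford–Rice at each trial T, then check hF = ψ·hV(T) + (1−ψ)·hL(T).
  T = 322.2 K: K = (2.200, 0.750, 0.262), RR gives ψ = 0.274, H_out = 7.737 kJ/mol
  T = 367.0 K: K = (3.380, 1.212, 0.424), RR gives ψ = 0.933, H_out = 31.546 kJ/mol
  T = 344.6 K: K = (2.765, 0.968, 0.339), RR gives ψ = 0.625, H_out = 20.925 kJ/mol
  T = 333.4 K: K = (2.476, 0.856, 0.299), RR gives ψ = 0.459, H_out = 14.785 kJ/mol
  T = 327.8 K: K = (2.336, 0.802, 0.280), RR gives ψ = 0.370, H_out = 11.400 kJ/mol
  T = 325.0 K: K = (2.268, 0.776, 0.271), RR gives ψ = 0.323, H_out = 9.607 kJ/mol
  T = 323.6 K: K = (2.234, 0.763, 0.267), RR gives ψ = 0.299, H_out = 8.683 kJ/mol
Linear interpolation between T = 323.6 (H_out = 8.683) and T = 325.0 (H_out = 9.607) on hF = 9.363 gives T ≈ 324.6 K, at which ψ = 0.32.

T = 324.6 K, V/F = 0.32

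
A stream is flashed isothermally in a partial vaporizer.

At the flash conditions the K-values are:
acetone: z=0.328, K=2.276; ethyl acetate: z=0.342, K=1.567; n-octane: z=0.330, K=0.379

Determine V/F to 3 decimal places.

V/F = 0.696

Material balance + equilibrium reduce to Σ zᵢ(Kᵢ−1)/(1+V/F(Kᵢ−1)) = 0.
g(0) = ΣzᵢKᵢ − 1 = 0.408 and g(1) = 1 − Σzᵢ/Kᵢ = -0.233, so a root lies in (0, 1).
Iterate (Newton) starting at V/F = 0.34:
  V/F = 0.340: g = 0.1947, g' = -0.542 → V/F = 0.700
  V/F = 0.700: g = -0.0023, g' = -0.603 → V/F = 0.696
Converged at V/F = 0.696.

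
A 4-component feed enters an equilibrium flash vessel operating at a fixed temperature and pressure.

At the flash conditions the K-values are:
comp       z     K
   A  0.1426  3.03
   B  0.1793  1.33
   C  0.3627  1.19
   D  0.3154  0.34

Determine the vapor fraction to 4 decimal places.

Rachford–Rice: g(ψ) = Σ zᵢ(Kᵢ−1)/(1+ψ(Kᵢ−1)) = 0.
g(0) = ΣzᵢKᵢ − 1 = 0.2094 and g(1) = 1 − Σzᵢ/Kᵢ = -0.4143, so a root lies in (0, 1).
Newton–Raphson from ψ = 0.69:
  ψ = 0.6900: g = -0.15253, g' = -0.5884 → ψ = 0.4308
  ψ = 0.4308: g = -0.02092, g' = -0.4616 → ψ = 0.3855
  ψ = 0.3855: g = -0.00008, g' = -0.4588 → ψ = 0.3853
Converged at ψ = 0.3853.

ψ = 0.3853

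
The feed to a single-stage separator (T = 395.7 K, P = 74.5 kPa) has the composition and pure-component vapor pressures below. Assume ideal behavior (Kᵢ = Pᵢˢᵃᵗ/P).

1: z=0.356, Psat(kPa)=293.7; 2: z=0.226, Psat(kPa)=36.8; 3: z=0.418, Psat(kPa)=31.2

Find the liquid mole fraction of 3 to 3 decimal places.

x_3 = 0.554

Raoult's law: Kᵢ = Pᵢˢᵃᵗ/P = Pᵢˢᵃᵗ/74.5.
  K_1 = 293.7/74.5 = 3.94228, K_2 = 36.8/74.5 = 0.49396, K_3 = 31.2/74.5 = 0.41879
Iterate (Newton) starting at V/F = 0.5:
  V/F = 0.500: g = -0.0717, g' = -0.889 → V/F = 0.419
  V/F = 0.419: g = 0.0025, g' = -0.958 → V/F = 0.422
Converged at V/F = 0.422.
Compositions from xᵢ = zᵢ/(1+V/F(Kᵢ−1)), yᵢ = Kᵢxᵢ:
  1: x = 0.159, y = 0.626
  2: x = 0.287, y = 0.142
  3: x = 0.554, y = 0.232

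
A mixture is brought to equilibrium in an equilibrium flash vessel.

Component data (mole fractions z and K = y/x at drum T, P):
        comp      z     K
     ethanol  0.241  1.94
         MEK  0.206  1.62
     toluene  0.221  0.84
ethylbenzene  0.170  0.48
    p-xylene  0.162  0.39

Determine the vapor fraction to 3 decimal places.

Material balance + equilibrium reduce to Σ zᵢ(Kᵢ−1)/(1+ψ(Kᵢ−1)) = 0.
Check two-phase: ΣzᵢKᵢ = 1.132 > 1 and Σzᵢ/Kᵢ = 1.284 > 1, so g(0) = 0.132 > 0 and g(1) = -0.284 < 0.
Newton–Raphson from ψ = 0.53:
  ψ = 0.530: g = -0.0594, g' = -0.366 → ψ = 0.368
  ψ = 0.368: g = -0.0019, g' = -0.347 → ψ = 0.362
Converged at ψ = 0.362.

ψ = 0.362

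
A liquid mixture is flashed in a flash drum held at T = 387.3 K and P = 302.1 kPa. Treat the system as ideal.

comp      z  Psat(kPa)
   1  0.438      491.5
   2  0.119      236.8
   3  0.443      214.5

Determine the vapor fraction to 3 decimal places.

ψ = 0.696

Raoult's law: Kᵢ = Pᵢˢᵃᵗ/P = Pᵢˢᵃᵗ/302.1.
  K_1 = 491.5/302.1 = 1.62694, K_2 = 236.8/302.1 = 0.78385, K_3 = 214.5/302.1 = 0.71003
Iterate (Newton) starting at ψ = 0.58:
  ψ = 0.580: g = 0.0175, g' = -0.154 → ψ = 0.694
  ψ = 0.694: g = 0.0002, g' = -0.150 → ψ = 0.696
Converged at ψ = 0.696.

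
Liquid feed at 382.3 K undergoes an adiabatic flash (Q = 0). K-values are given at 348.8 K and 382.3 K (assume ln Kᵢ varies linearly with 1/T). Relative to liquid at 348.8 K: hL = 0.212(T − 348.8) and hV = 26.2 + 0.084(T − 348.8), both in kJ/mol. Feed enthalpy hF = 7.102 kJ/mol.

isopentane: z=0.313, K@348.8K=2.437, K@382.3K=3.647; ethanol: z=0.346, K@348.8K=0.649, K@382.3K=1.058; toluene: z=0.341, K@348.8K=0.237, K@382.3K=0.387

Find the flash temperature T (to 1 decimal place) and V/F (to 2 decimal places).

T = 357.0 K, V/F = 0.21

Adiabatic flash: solve Rachford–Rice at each trial T, then check hF = ψ·hV(T) + (1−ψ)·hL(T).
  T = 348.8 K: K = (2.437, 0.649, 0.237), RR gives ψ = 0.082, H_out = 2.141 kJ/mol
  T = 382.3 K: K = (3.647, 1.058, 0.387), RR gives ψ = 0.614, H_out = 20.548 kJ/mol
  T = 365.6 K: K = (3.011, 0.839, 0.306), RR gives ψ = 0.347, H_out = 11.910 kJ/mol
  T = 357.2 K: K = (2.715, 0.740, 0.270), RR gives ψ = 0.217, H_out = 7.243 kJ/mol
  T = 353.0 K: K = (2.574, 0.694, 0.253), RR gives ψ = 0.151, H_out = 4.763 kJ/mol
  T = 355.1 K: K = (2.644, 0.716, 0.262), RR gives ψ = 0.184, H_out = 6.018 kJ/mol
Linear interpolation between T = 355.1 (H_out = 6.018) and T = 357.2 (H_out = 7.243) on hF = 7.102 gives T ≈ 357.0 K, at which ψ = 0.21.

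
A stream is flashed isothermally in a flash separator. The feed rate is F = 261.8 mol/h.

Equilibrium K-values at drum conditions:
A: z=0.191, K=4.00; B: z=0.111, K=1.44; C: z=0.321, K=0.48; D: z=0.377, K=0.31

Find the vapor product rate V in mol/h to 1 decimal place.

Iterate (Newton) starting at ψ = 0.34:
  ψ = 0.340: g = -0.2165, g' = -0.872 → ψ = 0.092
  ψ = 0.092: g = 0.0433, g' = -1.377 → ψ = 0.123
  ψ = 0.123: g = 0.0021, g' = -1.249 → ψ = 0.125
Converged at ψ = 0.125.
Then V = ψ·F = 0.1248·261.8 = 32.7 mol/h and L = F − V = 229.1 mol/h.

V = 32.7 mol/h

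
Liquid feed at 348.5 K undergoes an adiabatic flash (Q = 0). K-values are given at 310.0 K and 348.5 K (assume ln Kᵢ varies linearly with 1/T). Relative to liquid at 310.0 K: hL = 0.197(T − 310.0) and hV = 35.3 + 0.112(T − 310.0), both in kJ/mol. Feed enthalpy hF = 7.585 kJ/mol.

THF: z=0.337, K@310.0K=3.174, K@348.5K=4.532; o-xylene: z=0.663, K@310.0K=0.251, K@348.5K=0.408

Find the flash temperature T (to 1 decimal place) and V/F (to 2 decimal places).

Adiabatic flash: solve Rachford–Rice at each trial T, then check hF = ψ·hV(T) + (1−ψ)·hL(T).
  T = 310.0 K: K = (3.174, 0.251), RR gives ψ = 0.145, H_out = 5.117 kJ/mol
  T = 348.5 K: K = (4.532, 0.408), RR gives ψ = 0.382, H_out = 19.804 kJ/mol
  T = 329.2 K: K = (3.831, 0.324), RR gives ψ = 0.265, H_out = 12.690 kJ/mol
  T = 319.6 K: K = (3.497, 0.286), RR gives ψ = 0.207, H_out = 9.020 kJ/mol
  T = 314.8 K: K = (3.334, 0.268), RR gives ψ = 0.177, H_out = 7.106 kJ/mol
  T = 317.2 K: K = (3.415, 0.277), RR gives ψ = 0.192, H_out = 8.072 kJ/mol
Linear interpolation between T = 314.8 (H_out = 7.106) and T = 317.2 (H_out = 8.072) on hF = 7.585 gives T ≈ 316.0 K, at which ψ = 0.18.

T = 316.0 K, V/F = 0.18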